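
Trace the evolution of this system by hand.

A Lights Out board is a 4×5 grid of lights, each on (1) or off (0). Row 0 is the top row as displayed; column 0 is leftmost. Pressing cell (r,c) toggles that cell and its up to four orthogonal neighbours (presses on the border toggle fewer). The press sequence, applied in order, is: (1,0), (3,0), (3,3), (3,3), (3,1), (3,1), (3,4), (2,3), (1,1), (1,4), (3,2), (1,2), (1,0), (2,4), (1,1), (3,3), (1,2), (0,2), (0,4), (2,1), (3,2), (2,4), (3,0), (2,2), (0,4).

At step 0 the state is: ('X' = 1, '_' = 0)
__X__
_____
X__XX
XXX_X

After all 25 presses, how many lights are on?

10

0) __X__
_____
X__XX
XXX_X
1) X_X__
XX___
___XX
XXX_X
2) X_X__
XX___
X__XX
__X_X
3) X_X__
XX___
X___X
___X_
4) X_X__
XX___
X__XX
__X_X
5) X_X__
XX___
XX_XX
XX__X
6) X_X__
XX___
X__XX
__X_X
7) X_X__
XX___
X__X_
__XX_
8) X_X__
XX_X_
X_X_X
__X__
9) XXX__
__XX_
XXX_X
__X__
10) XXX_X
__X_X
XXX__
__X__
11) XXX_X
__X_X
XX___
_X_X_
12) XX__X
_X_XX
XXX__
_X_X_
13) _X__X
X__XX
_XX__
_X_X_
14) _X__X
X__X_
_XXXX
_X_XX
15) ____X
_XXX_
__XXX
_X_XX
16) ____X
_XXX_
__X_X
_XX__
17) __X_X
_____
____X
_XX__
18) _X_XX
__X__
____X
_XX__
19) _X___
__X_X
____X
_XX__
20) _X___
_XX_X
XXX_X
__X__
21) _X___
_XX_X
XX__X
_X_X_
22) _X___
_XX__
XX_X_
_X_XX
23) _X___
_XX__
_X_X_
X__XX
24) _X___
_X___
__X__
X_XXX
25) _X_XX
_X__X
__X__
X_XXX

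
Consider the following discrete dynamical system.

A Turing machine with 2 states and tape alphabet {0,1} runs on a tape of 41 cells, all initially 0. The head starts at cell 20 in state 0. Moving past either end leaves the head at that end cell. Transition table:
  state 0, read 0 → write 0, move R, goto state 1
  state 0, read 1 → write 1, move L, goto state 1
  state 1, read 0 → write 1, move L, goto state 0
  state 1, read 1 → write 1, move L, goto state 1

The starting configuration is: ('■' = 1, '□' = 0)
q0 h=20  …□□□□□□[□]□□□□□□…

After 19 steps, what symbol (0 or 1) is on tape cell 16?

k=0  q0 h=20  …□□□□□□[□]□□□□□□…
k=1  q1 h=21  …□□□□□□[□]□□□□□□…
k=2  q0 h=20  …□□□□□□[□]■□□□□□…
k=3  q1 h=21  …□□□□□□[■]□□□□□□…
k=4  q1 h=20  …□□□□□□[□]■□□□□□…
k=5  q0 h=19  …□□□□□□[□]■■□□□□…
k=6  q1 h=20  …□□□□□□[■]■□□□□□…
k=7  q1 h=19  …□□□□□□[□]■■□□□□…
k=8  q0 h=18  …□□□□□□[□]■■■□□□…
k=9  q1 h=19  …□□□□□□[■]■■□□□□…
k=10  q1 h=18  …□□□□□□[□]■■■□□□…
k=11  q0 h=17  …□□□□□□[□]■■■■□□…
k=12  q1 h=18  …□□□□□□[■]■■■□□□…
k=13  q1 h=17  …□□□□□□[□]■■■■□□…
k=14  q0 h=16  …□□□□□□[□]■■■■■□…
k=15  q1 h=17  …□□□□□□[■]■■■■□□…
k=16  q1 h=16  …□□□□□□[□]■■■■■□…
k=17  q0 h=15  …□□□□□□[□]■■■■■■…
k=18  q1 h=16  …□□□□□□[■]■■■■■□…
k=19  q1 h=15  …□□□□□□[□]■■■■■■…

1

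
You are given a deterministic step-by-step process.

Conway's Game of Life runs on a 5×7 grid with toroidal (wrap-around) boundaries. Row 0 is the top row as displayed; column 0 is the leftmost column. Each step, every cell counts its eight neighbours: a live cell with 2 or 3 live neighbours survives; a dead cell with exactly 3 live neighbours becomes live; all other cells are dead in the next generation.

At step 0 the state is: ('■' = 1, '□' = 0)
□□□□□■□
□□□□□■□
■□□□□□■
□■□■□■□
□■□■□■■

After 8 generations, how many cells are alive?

t=0: □□□□□■□
□□□□□■□
■□□□□□■
□■□■□■□
□■□■□■■
t=1: □□□□□■□
□□□□□■□
■□□□■■■
□■□□□■□
■□□□□■■
t=2: □□□□■■□
□□□□□□□
■□□□■□□
□■□□□□□
■□□□■■□
t=3: □□□□■■■
□□□□■■□
□□□□□□□
■■□□■■■
□□□□■■■
t=4: □□□■□□□
□□□□■□■
■□□□□□□
■□□□■□□
□□□■□□□
t=5: □□□■■□□
□□□□□□□
■□□□□■■
□□□□□□□
□□□■■□□
t=6: □□□■■□□
□□□□■■■
□□□□□□■
□□□□■■■
□□□■■□□
t=7: □□□□□□□
□□□■■□■
■□□□□□□
□□□■■□■
□□□□□□□
t=8: □□□□□□□
□□□□□□□
■□□□□□■
□□□□□□□
□□□□□□□

2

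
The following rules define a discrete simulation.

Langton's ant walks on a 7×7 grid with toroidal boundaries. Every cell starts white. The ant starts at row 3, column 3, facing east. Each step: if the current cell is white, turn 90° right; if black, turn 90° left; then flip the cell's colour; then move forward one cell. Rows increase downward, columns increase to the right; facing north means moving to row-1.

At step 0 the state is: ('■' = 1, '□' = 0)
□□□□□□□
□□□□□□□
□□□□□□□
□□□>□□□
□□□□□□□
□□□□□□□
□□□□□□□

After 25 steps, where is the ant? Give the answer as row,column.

2,1

k=0  □□□□□□□
□□□□□□□
□□□□□□□
□□□>□□□
□□□□□□□
□□□□□□□
□□□□□□□
k=1  □□□□□□□
□□□□□□□
□□□□□□□
□□□■□□□
□□□v□□□
□□□□□□□
□□□□□□□
k=2  □□□□□□□
□□□□□□□
□□□□□□□
□□□■□□□
□□<■□□□
□□□□□□□
□□□□□□□
k=3  □□□□□□□
□□□□□□□
□□□□□□□
□□^■□□□
□□■■□□□
□□□□□□□
□□□□□□□
k=4  □□□□□□□
□□□□□□□
□□□□□□□
□□■>□□□
□□■■□□□
□□□□□□□
□□□□□□□
k=5  □□□□□□□
□□□□□□□
□□□^□□□
□□■□□□□
□□■■□□□
□□□□□□□
□□□□□□□
k=6  □□□□□□□
□□□□□□□
□□□■>□□
□□■□□□□
□□■■□□□
□□□□□□□
□□□□□□□
k=7  □□□□□□□
□□□□□□□
□□□■■□□
□□■□v□□
□□■■□□□
□□□□□□□
□□□□□□□
k=8  □□□□□□□
□□□□□□□
□□□■■□□
□□■<■□□
□□■■□□□
□□□□□□□
□□□□□□□
k=9  □□□□□□□
□□□□□□□
□□□^■□□
□□■■■□□
□□■■□□□
□□□□□□□
□□□□□□□
k=10  □□□□□□□
□□□□□□□
□□<□■□□
□□■■■□□
□□■■□□□
□□□□□□□
□□□□□□□
k=11  □□□□□□□
□□^□□□□
□□■□■□□
□□■■■□□
□□■■□□□
□□□□□□□
□□□□□□□
k=12  □□□□□□□
□□■>□□□
□□■□■□□
□□■■■□□
□□■■□□□
□□□□□□□
□□□□□□□
k=13  □□□□□□□
□□■■□□□
□□■v■□□
□□■■■□□
□□■■□□□
□□□□□□□
□□□□□□□
k=14  □□□□□□□
□□■■□□□
□□<■■□□
□□■■■□□
□□■■□□□
□□□□□□□
□□□□□□□
k=15  □□□□□□□
□□■■□□□
□□□■■□□
□□v■■□□
□□■■□□□
□□□□□□□
□□□□□□□
k=16  □□□□□□□
□□■■□□□
□□□■■□□
□□□>■□□
□□■■□□□
□□□□□□□
□□□□□□□
k=17  □□□□□□□
□□■■□□□
□□□^■□□
□□□□■□□
□□■■□□□
□□□□□□□
□□□□□□□
k=18  □□□□□□□
□□■■□□□
□□<□■□□
□□□□■□□
□□■■□□□
□□□□□□□
□□□□□□□
k=19  □□□□□□□
□□^■□□□
□□■□■□□
□□□□■□□
□□■■□□□
□□□□□□□
□□□□□□□
k=20  □□□□□□□
□<□■□□□
□□■□■□□
□□□□■□□
□□■■□□□
□□□□□□□
□□□□□□□
k=21  □^□□□□□
□■□■□□□
□□■□■□□
□□□□■□□
□□■■□□□
□□□□□□□
□□□□□□□
k=22  □■>□□□□
□■□■□□□
□□■□■□□
□□□□■□□
□□■■□□□
□□□□□□□
□□□□□□□
k=23  □■■□□□□
□■v■□□□
□□■□■□□
□□□□■□□
□□■■□□□
□□□□□□□
□□□□□□□
k=24  □■■□□□□
□<■■□□□
□□■□■□□
□□□□■□□
□□■■□□□
□□□□□□□
□□□□□□□
k=25  □■■□□□□
□□■■□□□
□v■□■□□
□□□□■□□
□□■■□□□
□□□□□□□
□□□□□□□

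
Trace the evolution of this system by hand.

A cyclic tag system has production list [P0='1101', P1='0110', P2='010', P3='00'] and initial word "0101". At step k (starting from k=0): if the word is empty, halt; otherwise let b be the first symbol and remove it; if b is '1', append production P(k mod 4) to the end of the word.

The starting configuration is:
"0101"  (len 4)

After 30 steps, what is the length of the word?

k=0  "0101"  (len 4)
k=1  "101"  (len 3)
k=2  "010110"  (len 6)
k=3  "10110"  (len 5)
k=4  "011000"  (len 6)
k=5  "11000"  (len 5)
k=6  "10000110"  (len 8)
k=7  "0000110010"  (len 10)
k=8  "000110010"  (len 9)
k=9  "00110010"  (len 8)
k=10  "0110010"  (len 7)
k=11  "110010"  (len 6)
k=12  "1001000"  (len 7)
k=13  "0010001101"  (len 10)
k=14  "010001101"  (len 9)
k=15  "10001101"  (len 8)
k=16  "000110100"  (len 9)
k=17  "00110100"  (len 8)
k=18  "0110100"  (len 7)
k=19  "110100"  (len 6)
k=20  "1010000"  (len 7)
k=21  "0100001101"  (len 10)
k=22  "100001101"  (len 9)
k=23  "00001101010"  (len 11)
k=24  "0001101010"  (len 10)
k=25  "001101010"  (len 9)
k=26  "01101010"  (len 8)
k=27  "1101010"  (len 7)
k=28  "10101000"  (len 8)
k=29  "01010001101"  (len 11)
k=30  "1010001101"  (len 10)

10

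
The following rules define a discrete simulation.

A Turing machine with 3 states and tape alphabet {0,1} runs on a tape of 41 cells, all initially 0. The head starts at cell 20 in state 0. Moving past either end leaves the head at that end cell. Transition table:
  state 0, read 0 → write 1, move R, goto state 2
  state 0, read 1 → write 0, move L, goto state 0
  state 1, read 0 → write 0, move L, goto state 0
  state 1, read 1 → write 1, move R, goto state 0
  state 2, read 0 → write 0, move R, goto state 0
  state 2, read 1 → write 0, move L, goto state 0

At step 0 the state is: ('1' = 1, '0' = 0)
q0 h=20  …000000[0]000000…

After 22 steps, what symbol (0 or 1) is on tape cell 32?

1

0) q0 h=20  …000000[0]000000…
1) q2 h=21  …000001[0]000000…
2) q0 h=22  …000010[0]000000…
3) q2 h=23  …000101[0]000000…
4) q0 h=24  …001010[0]000000…
5) q2 h=25  …010101[0]000000…
6) q0 h=26  …101010[0]000000…
7) q2 h=27  …010101[0]000000…
8) q0 h=28  …101010[0]000000…
9) q2 h=29  …010101[0]000000…
10) q0 h=30  …101010[0]000000…
11) q2 h=31  …010101[0]000000…
12) q0 h=32  …101010[0]000000…
13) q2 h=33  …010101[0]000000…
14) q0 h=34  …101010[0]000000|
15) q2 h=35  …010101[0]00000|
16) q0 h=36  …101010[0]0000|
17) q2 h=37  …010101[0]000|
18) q0 h=38  …101010[0]00|
19) q2 h=39  …010101[0]0|
20) q0 h=40  …101010[0]|
21) q2 h=40  …101010[1]|
22) q0 h=39  …010101[0]0|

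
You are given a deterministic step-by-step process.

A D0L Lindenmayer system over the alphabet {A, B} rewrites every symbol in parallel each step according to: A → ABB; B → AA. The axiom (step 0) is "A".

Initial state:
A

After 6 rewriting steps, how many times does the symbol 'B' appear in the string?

130

gen 0: A
gen 1: ABB
gen 2: ABBAAAA
gen 3: ABBAAAAABBABBABBABB
gen 4: ABBAAAAABBABBABBABBABBAAAAABBAAAAABBAAAAABBAAAA
gen 5: ABBAAAAABBABBABBABBABBAAAAABBAAAAABBAAAAABBAAAAABBAAAAABBA…BABBAAAAABBABBABBABBABBAAAAABBABBABBABBABBAAAAABBABBABBABB  (len 123)
gen 6: ABBAAAAABBABBABBABBABBAAAAABBAAAAABBAAAAABBAAAAABBAAAAABBA…AAAAABBAAAAABBAAAAABBABBABBABBABBAAAAABBAAAAABBAAAAABBAAAA  (len 311)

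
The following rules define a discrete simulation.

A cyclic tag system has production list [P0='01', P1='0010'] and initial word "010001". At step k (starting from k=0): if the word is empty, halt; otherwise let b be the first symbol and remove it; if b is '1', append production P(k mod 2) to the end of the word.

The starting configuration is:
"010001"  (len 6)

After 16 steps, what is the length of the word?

[0] "010001"  (len 6)
[1] "10001"  (len 5)
[2] "00010010"  (len 8)
[3] "0010010"  (len 7)
[4] "010010"  (len 6)
[5] "10010"  (len 5)
[6] "00100010"  (len 8)
[7] "0100010"  (len 7)
[8] "100010"  (len 6)
[9] "0001001"  (len 7)
[10] "001001"  (len 6)
[11] "01001"  (len 5)
[12] "1001"  (len 4)
[13] "00101"  (len 5)
[14] "0101"  (len 4)
[15] "101"  (len 3)
[16] "010010"  (len 6)

6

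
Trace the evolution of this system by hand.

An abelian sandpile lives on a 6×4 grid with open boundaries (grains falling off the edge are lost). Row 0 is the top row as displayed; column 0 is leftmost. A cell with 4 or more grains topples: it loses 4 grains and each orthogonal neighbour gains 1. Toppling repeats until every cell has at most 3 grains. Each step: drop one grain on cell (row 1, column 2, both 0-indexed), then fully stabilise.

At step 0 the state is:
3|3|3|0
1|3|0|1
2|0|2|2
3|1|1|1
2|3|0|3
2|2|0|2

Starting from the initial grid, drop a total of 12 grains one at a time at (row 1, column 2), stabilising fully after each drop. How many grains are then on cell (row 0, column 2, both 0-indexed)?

t=0: 3|3|3|0
1|3|0|1
2|0|2|2
3|1|1|1
2|3|0|3
2|2|0|2
t=1: 3|3|3|0
1|3|1|1
2|0|2|2
3|1|1|1
2|3|0|3
2|2|0|2
t=2: 3|3|3|0
1|3|2|1
2|0|2|2
3|1|1|1
2|3|0|3
2|2|0|2
t=3: 3|3|3|0
1|3|3|1
2|0|2|2
3|1|1|1
2|3|0|3
2|2|0|2
t=4: 0|2|1|1
3|1|2|2
2|1|3|2
3|1|1|1
2|3|0|3
2|2|0|2
t=5: 0|2|1|1
3|1|3|2
2|1|3|2
3|1|1|1
2|3|0|3
2|2|0|2
t=6: 0|2|2|1
3|2|1|3
2|2|0|3
3|1|2|1
2|3|0|3
2|2|0|2
t=7: 0|2|2|1
3|2|2|3
2|2|0|3
3|1|2|1
2|3|0|3
2|2|0|2
t=8: 0|2|2|1
3|2|3|3
2|2|0|3
3|1|2|1
2|3|0|3
2|2|0|2
t=9: 0|2|3|2
3|3|1|1
2|2|2|0
3|1|2|2
2|3|0|3
2|2|0|2
t=10: 0|2|3|2
3|3|2|1
2|2|2|0
3|1|2|2
2|3|0|3
2|2|0|2
t=11: 0|2|3|2
3|3|3|1
2|2|2|0
3|1|2|2
2|3|0|3
2|2|0|2
t=12: 2|0|1|3
0|2|2|2
3|3|3|0
3|1|2|2
2|3|0|3
2|2|0|2

1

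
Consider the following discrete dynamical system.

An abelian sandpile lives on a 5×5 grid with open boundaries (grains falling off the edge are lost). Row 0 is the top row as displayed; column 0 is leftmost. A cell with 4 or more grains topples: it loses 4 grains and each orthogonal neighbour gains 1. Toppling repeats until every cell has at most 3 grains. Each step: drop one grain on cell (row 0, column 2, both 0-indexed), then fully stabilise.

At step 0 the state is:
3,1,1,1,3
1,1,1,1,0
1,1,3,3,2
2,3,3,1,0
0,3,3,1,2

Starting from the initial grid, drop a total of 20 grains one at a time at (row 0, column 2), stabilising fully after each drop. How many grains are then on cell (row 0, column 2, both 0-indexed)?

t=0: 3,1,1,1,3
1,1,1,1,0
1,1,3,3,2
2,3,3,1,0
0,3,3,1,2
t=1: 3,1,2,1,3
1,1,1,1,0
1,1,3,3,2
2,3,3,1,0
0,3,3,1,2
t=2: 3,1,3,1,3
1,1,1,1,0
1,1,3,3,2
2,3,3,1,0
0,3,3,1,2
t=3: 3,2,0,2,3
1,1,2,1,0
1,1,3,3,2
2,3,3,1,0
0,3,3,1,2
t=4: 3,2,1,2,3
1,1,2,1,0
1,1,3,3,2
2,3,3,1,0
0,3,3,1,2
t=5: 3,2,2,2,3
1,1,2,1,0
1,1,3,3,2
2,3,3,1,0
0,3,3,1,2
t=6: 3,2,3,2,3
1,1,2,1,0
1,1,3,3,2
2,3,3,1,0
0,3,3,1,2
t=7: 3,3,0,3,3
1,1,3,1,0
1,1,3,3,2
2,3,3,1,0
0,3,3,1,2
t=8: 3,3,1,3,3
1,1,3,1,0
1,1,3,3,2
2,3,3,1,0
0,3,3,1,2
t=9: 3,3,2,3,3
1,1,3,1,0
1,1,3,3,2
2,3,3,1,0
0,3,3,1,2
t=10: 3,3,3,3,3
1,1,3,1,0
1,1,3,3,2
2,3,3,1,0
0,3,3,1,2
t=11: 0,1,3,2,0
2,3,2,0,2
1,3,2,1,3
3,1,2,3,0
1,1,1,2,2
t=12: 0,2,0,3,0
2,3,3,0,2
1,3,2,1,3
3,1,2,3,0
1,1,1,2,2
t=13: 0,2,1,3,0
2,3,3,0,2
1,3,2,1,3
3,1,2,3,0
1,1,1,2,2
t=14: 0,2,2,3,0
2,3,3,0,2
1,3,2,1,3
3,1,2,3,0
1,1,1,2,2
t=15: 0,2,3,3,0
2,3,3,0,2
1,3,2,1,3
3,1,2,3,0
1,1,1,2,2
t=16: 1,0,3,0,1
3,2,2,2,2
2,1,0,2,3
3,2,3,3,0
1,1,1,2,2
t=17: 1,1,0,1,1
3,2,3,2,2
2,1,0,2,3
3,2,3,3,0
1,1,1,2,2
t=18: 1,1,1,1,1
3,2,3,2,2
2,1,0,2,3
3,2,3,3,0
1,1,1,2,2
t=19: 1,1,2,1,1
3,2,3,2,2
2,1,0,2,3
3,2,3,3,0
1,1,1,2,2
t=20: 1,1,3,1,1
3,2,3,2,2
2,1,0,2,3
3,2,3,3,0
1,1,1,2,2

3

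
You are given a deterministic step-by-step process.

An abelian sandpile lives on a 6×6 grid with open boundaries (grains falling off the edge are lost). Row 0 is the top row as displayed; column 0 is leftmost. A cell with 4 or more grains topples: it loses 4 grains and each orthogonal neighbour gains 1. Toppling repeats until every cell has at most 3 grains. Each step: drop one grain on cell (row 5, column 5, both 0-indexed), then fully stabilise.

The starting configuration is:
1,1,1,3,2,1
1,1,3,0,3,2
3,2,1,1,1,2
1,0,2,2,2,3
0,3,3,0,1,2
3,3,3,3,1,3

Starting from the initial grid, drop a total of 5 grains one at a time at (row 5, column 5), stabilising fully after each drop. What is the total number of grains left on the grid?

63

k=0  1,1,1,3,2,1
1,1,3,0,3,2
3,2,1,1,1,2
1,0,2,2,2,3
0,3,3,0,1,2
3,3,3,3,1,3
k=1  1,1,1,3,2,1
1,1,3,0,3,2
3,2,1,1,1,2
1,0,2,2,2,3
0,3,3,0,1,3
3,3,3,3,2,0
k=2  1,1,1,3,2,1
1,1,3,0,3,2
3,2,1,1,1,2
1,0,2,2,2,3
0,3,3,0,1,3
3,3,3,3,2,1
k=3  1,1,1,3,2,1
1,1,3,0,3,2
3,2,1,1,1,2
1,0,2,2,2,3
0,3,3,0,1,3
3,3,3,3,2,2
k=4  1,1,1,3,2,1
1,1,3,0,3,2
3,2,1,1,1,2
1,0,2,2,2,3
0,3,3,0,1,3
3,3,3,3,2,3
k=5  1,1,1,3,2,1
1,1,3,0,3,2
3,2,1,1,1,3
1,0,2,2,3,0
0,3,3,0,2,1
3,3,3,3,3,1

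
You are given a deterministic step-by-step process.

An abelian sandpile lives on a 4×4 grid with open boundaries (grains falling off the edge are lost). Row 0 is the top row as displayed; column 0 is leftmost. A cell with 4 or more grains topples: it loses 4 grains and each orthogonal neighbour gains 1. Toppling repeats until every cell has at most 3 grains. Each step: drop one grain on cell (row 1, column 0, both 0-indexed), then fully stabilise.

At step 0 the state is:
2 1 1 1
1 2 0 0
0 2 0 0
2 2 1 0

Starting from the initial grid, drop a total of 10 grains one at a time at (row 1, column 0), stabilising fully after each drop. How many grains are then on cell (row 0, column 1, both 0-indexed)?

3

0) 2 1 1 1
1 2 0 0
0 2 0 0
2 2 1 0
1) 2 1 1 1
2 2 0 0
0 2 0 0
2 2 1 0
2) 2 1 1 1
3 2 0 0
0 2 0 0
2 2 1 0
3) 3 1 1 1
0 3 0 0
1 2 0 0
2 2 1 0
4) 3 1 1 1
1 3 0 0
1 2 0 0
2 2 1 0
5) 3 1 1 1
2 3 0 0
1 2 0 0
2 2 1 0
6) 3 1 1 1
3 3 0 0
1 2 0 0
2 2 1 0
7) 0 3 1 1
2 0 1 0
2 3 0 0
2 2 1 0
8) 0 3 1 1
3 0 1 0
2 3 0 0
2 2 1 0
9) 1 3 1 1
0 1 1 0
3 3 0 0
2 2 1 0
10) 1 3 1 1
1 1 1 0
3 3 0 0
2 2 1 0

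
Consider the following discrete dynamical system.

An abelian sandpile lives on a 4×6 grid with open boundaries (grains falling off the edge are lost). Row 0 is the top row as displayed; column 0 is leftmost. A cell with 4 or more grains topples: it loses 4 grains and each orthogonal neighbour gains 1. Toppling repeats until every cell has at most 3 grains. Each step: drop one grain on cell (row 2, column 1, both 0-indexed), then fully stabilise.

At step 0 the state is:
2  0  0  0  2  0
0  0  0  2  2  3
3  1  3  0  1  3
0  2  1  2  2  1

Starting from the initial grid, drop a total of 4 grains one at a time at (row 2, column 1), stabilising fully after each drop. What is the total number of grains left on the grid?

33

t=0: 2  0  0  0  2  0
0  0  0  2  2  3
3  1  3  0  1  3
0  2  1  2  2  1
t=1: 2  0  0  0  2  0
0  0  0  2  2  3
3  2  3  0  1  3
0  2  1  2  2  1
t=2: 2  0  0  0  2  0
0  0  0  2  2  3
3  3  3  0  1  3
0  2  1  2  2  1
t=3: 2  0  0  0  2  0
1  1  1  2  2  3
0  2  0  1  1  3
1  3  2  2  2  1
t=4: 2  0  0  0  2  0
1  1  1  2  2  3
0  3  0  1  1  3
1  3  2  2  2  1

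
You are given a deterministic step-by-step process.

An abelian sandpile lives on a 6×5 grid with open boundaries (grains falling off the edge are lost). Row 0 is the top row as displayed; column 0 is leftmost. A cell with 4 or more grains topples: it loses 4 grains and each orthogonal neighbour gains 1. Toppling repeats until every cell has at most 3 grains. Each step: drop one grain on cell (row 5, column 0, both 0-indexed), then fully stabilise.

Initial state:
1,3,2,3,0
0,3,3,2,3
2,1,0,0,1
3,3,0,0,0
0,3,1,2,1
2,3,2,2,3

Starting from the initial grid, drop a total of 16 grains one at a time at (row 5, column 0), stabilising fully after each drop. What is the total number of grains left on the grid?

gen 0: 1,3,2,3,0
0,3,3,2,3
2,1,0,0,1
3,3,0,0,0
0,3,1,2,1
2,3,2,2,3
gen 1: 1,3,2,3,0
0,3,3,2,3
2,1,0,0,1
3,3,0,0,0
0,3,1,2,1
3,3,2,2,3
gen 2: 1,3,2,3,0
0,3,3,2,3
3,2,0,0,1
0,1,1,0,0
3,1,2,2,1
1,1,3,2,3
gen 3: 1,3,2,3,0
0,3,3,2,3
3,2,0,0,1
0,1,1,0,0
3,1,2,2,1
2,1,3,2,3
gen 4: 1,3,2,3,0
0,3,3,2,3
3,2,0,0,1
0,1,1,0,0
3,1,2,2,1
3,1,3,2,3
gen 5: 1,3,2,3,0
0,3,3,2,3
3,2,0,0,1
1,1,1,0,0
0,2,2,2,1
1,2,3,2,3
gen 6: 1,3,2,3,0
0,3,3,2,3
3,2,0,0,1
1,1,1,0,0
0,2,2,2,1
2,2,3,2,3
gen 7: 1,3,2,3,0
0,3,3,2,3
3,2,0,0,1
1,1,1,0,0
0,2,2,2,1
3,2,3,2,3
gen 8: 1,3,2,3,0
0,3,3,2,3
3,2,0,0,1
1,1,1,0,0
1,2,2,2,1
0,3,3,2,3
gen 9: 1,3,2,3,0
0,3,3,2,3
3,2,0,0,1
1,1,1,0,0
1,2,2,2,1
1,3,3,2,3
gen 10: 1,3,2,3,0
0,3,3,2,3
3,2,0,0,1
1,1,1,0,0
1,2,2,2,1
2,3,3,2,3
gen 11: 1,3,2,3,0
0,3,3,2,3
3,2,0,0,1
1,1,1,0,0
1,2,2,2,1
3,3,3,2,3
gen 12: 1,3,2,3,0
0,3,3,2,3
3,2,0,0,1
1,1,1,0,0
2,3,3,2,1
1,1,0,3,3
gen 13: 1,3,2,3,0
0,3,3,2,3
3,2,0,0,1
1,1,1,0,0
2,3,3,2,1
2,1,0,3,3
gen 14: 1,3,2,3,0
0,3,3,2,3
3,2,0,0,1
1,1,1,0,0
2,3,3,2,1
3,1,0,3,3
gen 15: 1,3,2,3,0
0,3,3,2,3
3,2,0,0,1
1,1,1,0,0
3,3,3,2,1
0,2,0,3,3
gen 16: 1,3,2,3,0
0,3,3,2,3
3,2,0,0,1
1,1,1,0,0
3,3,3,2,1
1,2,0,3,3

50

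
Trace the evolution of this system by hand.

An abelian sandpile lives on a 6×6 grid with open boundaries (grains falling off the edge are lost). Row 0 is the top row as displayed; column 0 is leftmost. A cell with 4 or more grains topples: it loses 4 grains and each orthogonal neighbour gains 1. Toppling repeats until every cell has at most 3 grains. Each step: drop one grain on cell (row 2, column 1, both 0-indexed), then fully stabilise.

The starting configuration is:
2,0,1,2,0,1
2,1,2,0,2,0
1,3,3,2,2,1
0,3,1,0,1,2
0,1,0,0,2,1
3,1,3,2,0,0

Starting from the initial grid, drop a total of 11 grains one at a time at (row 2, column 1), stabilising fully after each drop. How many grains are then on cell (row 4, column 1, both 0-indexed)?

[0] 2,0,1,2,0,1
2,1,2,0,2,0
1,3,3,2,2,1
0,3,1,0,1,2
0,1,0,0,2,1
3,1,3,2,0,0
[1] 2,0,1,2,0,1
2,2,3,0,2,0
2,2,0,3,2,1
1,0,3,0,1,2
0,2,0,0,2,1
3,1,3,2,0,0
[2] 2,0,1,2,0,1
2,2,3,0,2,0
2,3,0,3,2,1
1,0,3,0,1,2
0,2,0,0,2,1
3,1,3,2,0,0
[3] 2,0,1,2,0,1
2,3,3,0,2,0
3,0,1,3,2,1
1,1,3,0,1,2
0,2,0,0,2,1
3,1,3,2,0,0
[4] 2,0,1,2,0,1
2,3,3,0,2,0
3,1,1,3,2,1
1,1,3,0,1,2
0,2,0,0,2,1
3,1,3,2,0,0
[5] 2,0,1,2,0,1
2,3,3,0,2,0
3,2,1,3,2,1
1,1,3,0,1,2
0,2,0,0,2,1
3,1,3,2,0,0
[6] 2,0,1,2,0,1
2,3,3,0,2,0
3,3,1,3,2,1
1,1,3,0,1,2
0,2,0,0,2,1
3,1,3,2,0,0
[7] 3,1,2,2,0,1
0,2,0,1,2,0
1,2,3,3,2,1
2,2,3,0,1,2
0,2,0,0,2,1
3,1,3,2,0,0
[8] 3,1,2,2,0,1
0,2,0,1,2,0
1,3,3,3,2,1
2,2,3,0,1,2
0,2,0,0,2,1
3,1,3,2,0,0
[9] 3,1,2,2,0,1
0,3,1,2,2,0
2,2,2,0,3,1
3,0,1,2,1,2
0,3,1,0,2,1
3,1,3,2,0,0
[10] 3,1,2,2,0,1
0,3,1,2,2,0
2,3,2,0,3,1
3,0,1,2,1,2
0,3,1,0,2,1
3,1,3,2,0,0
[11] 3,2,2,2,0,1
1,0,2,2,2,0
3,1,3,0,3,1
3,1,1,2,1,2
0,3,1,0,2,1
3,1,3,2,0,0

3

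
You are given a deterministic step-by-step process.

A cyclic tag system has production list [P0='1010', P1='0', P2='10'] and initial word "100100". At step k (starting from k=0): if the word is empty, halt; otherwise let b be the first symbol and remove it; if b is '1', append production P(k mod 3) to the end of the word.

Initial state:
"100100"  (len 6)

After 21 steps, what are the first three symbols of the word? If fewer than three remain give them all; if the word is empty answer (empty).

101

0) "100100"  (len 6)
1) "001001010"  (len 9)
2) "01001010"  (len 8)
3) "1001010"  (len 7)
4) "0010101010"  (len 10)
5) "010101010"  (len 9)
6) "10101010"  (len 8)
7) "01010101010"  (len 11)
8) "1010101010"  (len 10)
9) "01010101010"  (len 11)
10) "1010101010"  (len 10)
11) "0101010100"  (len 10)
12) "101010100"  (len 9)
13) "010101001010"  (len 12)
14) "10101001010"  (len 11)
15) "010100101010"  (len 12)
16) "10100101010"  (len 11)
17) "01001010100"  (len 11)
18) "1001010100"  (len 10)
19) "0010101001010"  (len 13)
20) "010101001010"  (len 12)
21) "10101001010"  (len 11)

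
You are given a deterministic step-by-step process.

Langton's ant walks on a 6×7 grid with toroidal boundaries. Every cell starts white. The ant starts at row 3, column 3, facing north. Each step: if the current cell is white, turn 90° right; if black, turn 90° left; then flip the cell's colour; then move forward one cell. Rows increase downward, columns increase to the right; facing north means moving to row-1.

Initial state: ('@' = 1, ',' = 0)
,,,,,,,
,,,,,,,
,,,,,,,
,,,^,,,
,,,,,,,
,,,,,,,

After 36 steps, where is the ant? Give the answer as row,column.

step 0: ,,,,,,,
,,,,,,,
,,,,,,,
,,,^,,,
,,,,,,,
,,,,,,,
step 1: ,,,,,,,
,,,,,,,
,,,,,,,
,,,@>,,
,,,,,,,
,,,,,,,
step 2: ,,,,,,,
,,,,,,,
,,,,,,,
,,,@@,,
,,,,v,,
,,,,,,,
step 3: ,,,,,,,
,,,,,,,
,,,,,,,
,,,@@,,
,,,<@,,
,,,,,,,
step 4: ,,,,,,,
,,,,,,,
,,,,,,,
,,,^@,,
,,,@@,,
,,,,,,,
step 5: ,,,,,,,
,,,,,,,
,,,,,,,
,,<,@,,
,,,@@,,
,,,,,,,
step 6: ,,,,,,,
,,,,,,,
,,^,,,,
,,@,@,,
,,,@@,,
,,,,,,,
step 7: ,,,,,,,
,,,,,,,
,,@>,,,
,,@,@,,
,,,@@,,
,,,,,,,
step 8: ,,,,,,,
,,,,,,,
,,@@,,,
,,@v@,,
,,,@@,,
,,,,,,,
step 9: ,,,,,,,
,,,,,,,
,,@@,,,
,,<@@,,
,,,@@,,
,,,,,,,
step 10: ,,,,,,,
,,,,,,,
,,@@,,,
,,,@@,,
,,v@@,,
,,,,,,,
step 11: ,,,,,,,
,,,,,,,
,,@@,,,
,,,@@,,
,<@@@,,
,,,,,,,
step 12: ,,,,,,,
,,,,,,,
,,@@,,,
,^,@@,,
,@@@@,,
,,,,,,,
step 13: ,,,,,,,
,,,,,,,
,,@@,,,
,@>@@,,
,@@@@,,
,,,,,,,
step 14: ,,,,,,,
,,,,,,,
,,@@,,,
,@@@@,,
,@v@@,,
,,,,,,,
step 15: ,,,,,,,
,,,,,,,
,,@@,,,
,@@@@,,
,@,>@,,
,,,,,,,
step 16: ,,,,,,,
,,,,,,,
,,@@,,,
,@@^@,,
,@,,@,,
,,,,,,,
step 17: ,,,,,,,
,,,,,,,
,,@@,,,
,@<,@,,
,@,,@,,
,,,,,,,
step 18: ,,,,,,,
,,,,,,,
,,@@,,,
,@,,@,,
,@v,@,,
,,,,,,,
step 19: ,,,,,,,
,,,,,,,
,,@@,,,
,@,,@,,
,<@,@,,
,,,,,,,
step 20: ,,,,,,,
,,,,,,,
,,@@,,,
,@,,@,,
,,@,@,,
,v,,,,,
step 21: ,,,,,,,
,,,,,,,
,,@@,,,
,@,,@,,
,,@,@,,
<@,,,,,
step 22: ,,,,,,,
,,,,,,,
,,@@,,,
,@,,@,,
^,@,@,,
@@,,,,,
step 23: ,,,,,,,
,,,,,,,
,,@@,,,
,@,,@,,
@>@,@,,
@@,,,,,
step 24: ,,,,,,,
,,,,,,,
,,@@,,,
,@,,@,,
@@@,@,,
@v,,,,,
step 25: ,,,,,,,
,,,,,,,
,,@@,,,
,@,,@,,
@@@,@,,
@,>,,,,
step 26: ,,v,,,,
,,,,,,,
,,@@,,,
,@,,@,,
@@@,@,,
@,@,,,,
step 27: ,<@,,,,
,,,,,,,
,,@@,,,
,@,,@,,
@@@,@,,
@,@,,,,
step 28: ,@@,,,,
,,,,,,,
,,@@,,,
,@,,@,,
@@@,@,,
@^@,,,,
step 29: ,@@,,,,
,,,,,,,
,,@@,,,
,@,,@,,
@@@,@,,
@@>,,,,
step 30: ,@@,,,,
,,,,,,,
,,@@,,,
,@,,@,,
@@^,@,,
@@,,,,,
step 31: ,@@,,,,
,,,,,,,
,,@@,,,
,@,,@,,
@<,,@,,
@@,,,,,
step 32: ,@@,,,,
,,,,,,,
,,@@,,,
,@,,@,,
@,,,@,,
@v,,,,,
step 33: ,@@,,,,
,,,,,,,
,,@@,,,
,@,,@,,
@,,,@,,
@,>,,,,
step 34: ,@v,,,,
,,,,,,,
,,@@,,,
,@,,@,,
@,,,@,,
@,@,,,,
step 35: ,@,>,,,
,,,,,,,
,,@@,,,
,@,,@,,
@,,,@,,
@,@,,,,
step 36: ,@,@,,,
,,,v,,,
,,@@,,,
,@,,@,,
@,,,@,,
@,@,,,,

1,3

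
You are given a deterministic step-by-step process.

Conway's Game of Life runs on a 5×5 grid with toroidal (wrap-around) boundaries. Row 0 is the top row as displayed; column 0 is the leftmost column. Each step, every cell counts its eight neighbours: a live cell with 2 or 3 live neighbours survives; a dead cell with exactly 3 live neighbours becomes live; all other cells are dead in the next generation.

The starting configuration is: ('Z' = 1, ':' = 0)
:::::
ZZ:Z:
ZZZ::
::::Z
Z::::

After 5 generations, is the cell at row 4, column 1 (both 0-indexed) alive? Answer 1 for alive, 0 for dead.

step 0: :::::
ZZ:Z:
ZZZ::
::::Z
Z::::
step 1: ZZ::Z
Z:::Z
::ZZ:
::::Z
:::::
step 2: :Z::Z
::Z::
Z::Z:
:::Z:
::::Z
step 3: Z::Z:
ZZZZZ
::ZZZ
:::Z:
Z::ZZ
step 4: :::::
:::::
:::::
Z::::
Z:ZZ:
step 5: :::::
:::::
:::::
:Z::Z
:Z::Z

1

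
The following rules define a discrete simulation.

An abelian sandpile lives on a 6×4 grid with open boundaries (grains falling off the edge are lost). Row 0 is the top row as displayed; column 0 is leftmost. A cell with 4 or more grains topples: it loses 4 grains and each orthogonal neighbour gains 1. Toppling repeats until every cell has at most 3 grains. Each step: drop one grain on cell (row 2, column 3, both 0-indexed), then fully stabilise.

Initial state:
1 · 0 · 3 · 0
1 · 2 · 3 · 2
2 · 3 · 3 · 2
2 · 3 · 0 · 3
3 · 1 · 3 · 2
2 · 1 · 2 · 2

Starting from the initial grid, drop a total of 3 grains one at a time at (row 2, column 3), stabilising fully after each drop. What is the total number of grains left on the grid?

44

0) 1 · 0 · 3 · 0
1 · 2 · 3 · 2
2 · 3 · 3 · 2
2 · 3 · 0 · 3
3 · 1 · 3 · 2
2 · 1 · 2 · 2
1) 1 · 0 · 3 · 0
1 · 2 · 3 · 2
2 · 3 · 3 · 3
2 · 3 · 0 · 3
3 · 1 · 3 · 2
2 · 1 · 2 · 2
2) 1 · 2 · 0 · 2
2 · 0 · 3 · 0
3 · 2 · 2 · 3
3 · 0 · 3 · 0
3 · 2 · 3 · 3
2 · 1 · 2 · 2
3) 1 · 2 · 0 · 2
2 · 0 · 3 · 1
3 · 2 · 3 · 0
3 · 0 · 3 · 1
3 · 2 · 3 · 3
2 · 1 · 2 · 2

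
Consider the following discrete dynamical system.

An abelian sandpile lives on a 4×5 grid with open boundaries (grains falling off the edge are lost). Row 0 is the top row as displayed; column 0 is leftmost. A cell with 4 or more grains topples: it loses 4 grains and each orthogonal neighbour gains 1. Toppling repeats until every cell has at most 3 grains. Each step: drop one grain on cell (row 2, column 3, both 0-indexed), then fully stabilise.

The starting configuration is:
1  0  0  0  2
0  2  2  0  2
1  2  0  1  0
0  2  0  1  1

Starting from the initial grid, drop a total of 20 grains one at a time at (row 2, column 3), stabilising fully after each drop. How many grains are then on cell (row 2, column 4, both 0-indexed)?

k=0  1  0  0  0  2
0  2  2  0  2
1  2  0  1  0
0  2  0  1  1
k=1  1  0  0  0  2
0  2  2  0  2
1  2  0  2  0
0  2  0  1  1
k=2  1  0  0  0  2
0  2  2  0  2
1  2  0  3  0
0  2  0  1  1
k=3  1  0  0  0  2
0  2  2  1  2
1  2  1  0  1
0  2  0  2  1
k=4  1  0  0  0  2
0  2  2  1  2
1  2  1  1  1
0  2  0  2  1
k=5  1  0  0  0  2
0  2  2  1  2
1  2  1  2  1
0  2  0  2  1
k=6  1  0  0  0  2
0  2  2  1  2
1  2  1  3  1
0  2  0  2  1
k=7  1  0  0  0  2
0  2  2  2  2
1  2  2  0  2
0  2  0  3  1
k=8  1  0  0  0  2
0  2  2  2  2
1  2  2  1  2
0  2  0  3  1
k=9  1  0  0  0  2
0  2  2  2  2
1  2  2  2  2
0  2  0  3  1
k=10  1  0  0  0  2
0  2  2  2  2
1  2  2  3  2
0  2  0  3  1
k=11  1  0  0  0  2
0  2  2  3  2
1  2  3  1  3
0  2  1  0  2
k=12  1  0  0  0  2
0  2  2  3  2
1  2  3  2  3
0  2  1  0  2
k=13  1  0  0  0  2
0  2  2  3  2
1  2  3  3  3
0  2  1  0  2
k=14  1  0  1  1  3
0  3  0  2  0
1  3  1  3  1
0  2  2  1  3
k=15  1  0  1  1  3
0  3  0  3  0
1  3  2  0  2
0  2  2  2  3
k=16  1  0  1  1  3
0  3  0  3  0
1  3  2  1  2
0  2  2  2  3
k=17  1  0  1  1  3
0  3  0  3  0
1  3  2  2  2
0  2  2  2  3
k=18  1  0  1  1  3
0  3  0  3  0
1  3  2  3  2
0  2  2  2  3
k=19  1  0  1  2  3
0  3  1  0  1
1  3  3  1  3
0  2  2  3  3
k=20  1  0  1  2  3
0  3  1  0  1
1  3  3  2  3
0  2  2  3  3

3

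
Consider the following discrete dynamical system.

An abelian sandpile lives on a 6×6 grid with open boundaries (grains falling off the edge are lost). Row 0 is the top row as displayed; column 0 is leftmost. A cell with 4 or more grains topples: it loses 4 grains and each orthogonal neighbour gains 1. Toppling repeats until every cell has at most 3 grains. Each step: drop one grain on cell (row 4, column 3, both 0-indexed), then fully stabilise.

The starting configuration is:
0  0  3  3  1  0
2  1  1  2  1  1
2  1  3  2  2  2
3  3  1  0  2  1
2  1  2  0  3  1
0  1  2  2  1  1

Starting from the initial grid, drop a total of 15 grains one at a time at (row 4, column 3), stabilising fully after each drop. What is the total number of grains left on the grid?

62

t=0: 0  0  3  3  1  0
2  1  1  2  1  1
2  1  3  2  2  2
3  3  1  0  2  1
2  1  2  0  3  1
0  1  2  2  1  1
t=1: 0  0  3  3  1  0
2  1  1  2  1  1
2  1  3  2  2  2
3  3  1  0  2  1
2  1  2  1  3  1
0  1  2  2  1  1
t=2: 0  0  3  3  1  0
2  1  1  2  1  1
2  1  3  2  2  2
3  3  1  0  2  1
2  1  2  2  3  1
0  1  2  2  1  1
t=3: 0  0  3  3  1  0
2  1  1  2  1  1
2  1  3  2  2  2
3  3  1  0  2  1
2  1  2  3  3  1
0  1  2  2  1  1
t=4: 0  0  3  3  1  0
2  1  1  2  1  1
2  1  3  2  2  2
3  3  1  1  3  1
2  1  3  1  0  2
0  1  2  3  2  1
t=5: 0  0  3  3  1  0
2  1  1  2  1  1
2  1  3  2  2  2
3  3  1  1  3  1
2  1  3  2  0  2
0  1  2  3  2  1
t=6: 0  0  3  3  1  0
2  1  1  2  1  1
2  1  3  2  2  2
3  3  1  1  3  1
2  1  3  3  0  2
0  1  2  3  2  1
t=7: 0  0  3  3  1  0
2  1  1  2  1  1
2  1  3  2  2  2
3  3  2  2  3  1
2  2  1  2  1  2
0  2  0  1  3  1
t=8: 0  0  3  3  1  0
2  1  1  2  1  1
2  1  3  2  2  2
3  3  2  2  3  1
2  2  1  3  1  2
0  2  0  1  3  1
t=9: 0  0  3  3  1  0
2  1  1  2  1  1
2  1  3  2  2  2
3  3  2  3  3  1
2  2  2  0  2  2
0  2  0  2  3  1
t=10: 0  0  3  3  1  0
2  1  1  2  1  1
2  1  3  2  2  2
3  3  2  3  3  1
2  2  2  1  2  2
0  2  0  2  3  1
t=11: 0  0  3  3  1  0
2  1  1  2  1  1
2  1  3  2  2  2
3  3  2  3  3  1
2  2  2  2  2  2
0  2  0  2  3  1
t=12: 0  0  3  3  1  0
2  1  1  2  1  1
2  1  3  2  2  2
3  3  2  3  3  1
2  2  2  3  2  2
0  2  0  2  3  1
t=13: 0  0  3  3  1  0
2  1  1  2  1  1
2  1  3  3  3  2
3  3  3  1  1  2
2  2  3  3  1  3
0  2  1  0  1  2
t=14: 0  0  3  3  1  0
2  1  2  3  2  1
3  3  1  2  0  3
1  2  3  0  3  2
0  1  2  2  2  3
1  3  2  1  1  2
t=15: 0  0  3  3  1  0
2  1  2  3  2  1
3  3  1  2  0  3
1  2  3  0  3  2
0  1  2  3  2  3
1  3  2  1  1  2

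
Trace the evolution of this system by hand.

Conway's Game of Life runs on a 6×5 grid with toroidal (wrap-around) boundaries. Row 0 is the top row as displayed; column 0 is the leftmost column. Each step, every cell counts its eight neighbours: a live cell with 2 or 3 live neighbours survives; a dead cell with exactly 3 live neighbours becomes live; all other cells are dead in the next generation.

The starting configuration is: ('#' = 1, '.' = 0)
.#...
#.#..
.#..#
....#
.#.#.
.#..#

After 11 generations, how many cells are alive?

gen 0: .#...
#.#..
.#..#
....#
.#.#.
.#..#
gen 1: .##..
#.#..
.#.##
..###
..###
.#...
gen 2: #.#..
#...#
.#...
.#...
##..#
##...
gen 3: .....
#...#
.#...
.##..
..#.#
..#..
gen 4: .....
#....
.##..
####.
..#..
...#.
gen 5: .....
.#...
...##
#..#.
....#
.....
gen 6: .....
.....
#.###
#..#.
....#
.....
gen 7: .....
...##
####.
###..
....#
.....
gen 8: .....
##.##
.....
.....
##...
.....
gen 9: #...#
#...#
#...#
.....
.....
.....
gen 10: #...#
.#.#.
#...#
.....
.....
.....
gen 11: #...#
.#.#.
#...#
.....
.....
.....

6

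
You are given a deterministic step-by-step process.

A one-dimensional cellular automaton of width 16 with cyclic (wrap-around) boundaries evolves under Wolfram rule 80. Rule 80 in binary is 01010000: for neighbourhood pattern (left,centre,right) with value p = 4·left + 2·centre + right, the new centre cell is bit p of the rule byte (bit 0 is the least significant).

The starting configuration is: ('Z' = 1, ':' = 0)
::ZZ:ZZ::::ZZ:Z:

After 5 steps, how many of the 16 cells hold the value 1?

5

0) ::ZZ:ZZ::::ZZ:Z:
1) :::Z::ZZ::::Z::Z
2) Z:::Z::ZZ::::Z::
3) :Z:::Z::ZZ::::Z:
4) ::Z:::Z::ZZ::::Z
5) Z::Z:::Z::ZZ::::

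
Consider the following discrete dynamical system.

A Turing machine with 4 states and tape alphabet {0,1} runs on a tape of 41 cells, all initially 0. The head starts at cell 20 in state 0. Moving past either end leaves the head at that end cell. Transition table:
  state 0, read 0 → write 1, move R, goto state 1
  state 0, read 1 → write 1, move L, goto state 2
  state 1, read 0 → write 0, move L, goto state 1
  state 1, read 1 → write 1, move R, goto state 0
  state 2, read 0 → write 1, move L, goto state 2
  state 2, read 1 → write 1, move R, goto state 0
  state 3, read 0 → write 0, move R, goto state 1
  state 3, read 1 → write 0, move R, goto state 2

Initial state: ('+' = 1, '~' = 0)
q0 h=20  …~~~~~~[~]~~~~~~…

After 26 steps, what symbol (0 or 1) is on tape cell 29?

[0] q0 h=20  …~~~~~~[~]~~~~~~…
[1] q1 h=21  …~~~~~+[~]~~~~~~…
[2] q1 h=20  …~~~~~~[+]~~~~~~…
[3] q0 h=21  …~~~~~+[~]~~~~~~…
[4] q1 h=22  …~~~~++[~]~~~~~~…
[5] q1 h=21  …~~~~~+[+]~~~~~~…
[6] q0 h=22  …~~~~++[~]~~~~~~…
[7] q1 h=23  …~~~+++[~]~~~~~~…
[8] q1 h=22  …~~~~++[+]~~~~~~…
[9] q0 h=23  …~~~+++[~]~~~~~~…
[10] q1 h=24  …~~++++[~]~~~~~~…
[11] q1 h=23  …~~~+++[+]~~~~~~…
[12] q0 h=24  …~~++++[~]~~~~~~…
[13] q1 h=25  …~+++++[~]~~~~~~…
[14] q1 h=24  …~~++++[+]~~~~~~…
[15] q0 h=25  …~+++++[~]~~~~~~…
[16] q1 h=26  …++++++[~]~~~~~~…
[17] q1 h=25  …~+++++[+]~~~~~~…
[18] q0 h=26  …++++++[~]~~~~~~…
[19] q1 h=27  …++++++[~]~~~~~~…
[20] q1 h=26  …++++++[+]~~~~~~…
[21] q0 h=27  …++++++[~]~~~~~~…
[22] q1 h=28  …++++++[~]~~~~~~…
[23] q1 h=27  …++++++[+]~~~~~~…
[24] q0 h=28  …++++++[~]~~~~~~…
[25] q1 h=29  …++++++[~]~~~~~~…
[26] q1 h=28  …++++++[+]~~~~~~…

0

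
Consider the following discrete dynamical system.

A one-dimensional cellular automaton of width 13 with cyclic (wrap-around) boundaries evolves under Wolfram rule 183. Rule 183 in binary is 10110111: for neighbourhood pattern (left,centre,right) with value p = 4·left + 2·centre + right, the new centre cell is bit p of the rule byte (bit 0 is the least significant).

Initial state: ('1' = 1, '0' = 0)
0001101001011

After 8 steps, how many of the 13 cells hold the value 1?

13

step 0: 0001101001011
step 1: 1110011111100
step 2: 0101101111011
step 3: 1110010110100
step 4: 0101111001111
step 5: 1110110110110
step 6: 0101001001001
step 7: 1111111111111
step 8: 1111111111111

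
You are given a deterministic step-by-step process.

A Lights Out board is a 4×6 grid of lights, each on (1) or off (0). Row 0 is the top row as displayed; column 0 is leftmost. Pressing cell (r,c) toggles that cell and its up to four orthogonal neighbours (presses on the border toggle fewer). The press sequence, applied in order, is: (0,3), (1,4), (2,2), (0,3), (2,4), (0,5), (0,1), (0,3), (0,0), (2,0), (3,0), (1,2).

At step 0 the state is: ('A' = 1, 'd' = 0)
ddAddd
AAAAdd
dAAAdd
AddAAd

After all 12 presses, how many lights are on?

14

[0] ddAddd
AAAAdd
dAAAdd
AddAAd
[1] dddAAd
AAAddd
dAAAdd
AddAAd
[2] dddAdd
AAAAAA
dAAAAd
AddAAd
[3] dddAdd
AAdAAA
ddddAd
AdAAAd
[4] ddAdAd
AAddAA
ddddAd
AdAAAd
[5] ddAdAd
AAdddA
dddAdA
AdAAdd
[6] ddAddA
AAdddd
dddAdA
AdAAdd
[7] AAdddA
Addddd
dddAdA
AdAAdd
[8] AAAAAA
AddAdd
dddAdA
AdAAdd
[9] ddAAAA
dddAdd
dddAdA
AdAAdd
[10] ddAAAA
AddAdd
AAdAdA
ddAAdd
[11] ddAAAA
AddAdd
dAdAdA
AAAAdd
[12] dddAAA
AAAddd
dAAAdA
AAAAdd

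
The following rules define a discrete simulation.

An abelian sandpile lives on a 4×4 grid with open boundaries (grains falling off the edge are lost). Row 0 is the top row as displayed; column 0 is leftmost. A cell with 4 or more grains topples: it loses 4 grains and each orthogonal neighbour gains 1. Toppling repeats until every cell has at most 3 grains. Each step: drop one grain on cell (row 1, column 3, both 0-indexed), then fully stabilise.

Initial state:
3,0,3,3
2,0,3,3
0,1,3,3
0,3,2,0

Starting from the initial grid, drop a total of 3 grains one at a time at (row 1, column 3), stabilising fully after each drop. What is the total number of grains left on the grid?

26

t=0: 3,0,3,3
2,0,3,3
0,1,3,3
0,3,2,0
t=1: 3,1,1,1
2,1,2,3
0,2,1,1
0,3,3,1
t=2: 3,1,1,2
2,1,3,0
0,2,1,2
0,3,3,1
t=3: 3,1,1,2
2,1,3,1
0,2,1,2
0,3,3,1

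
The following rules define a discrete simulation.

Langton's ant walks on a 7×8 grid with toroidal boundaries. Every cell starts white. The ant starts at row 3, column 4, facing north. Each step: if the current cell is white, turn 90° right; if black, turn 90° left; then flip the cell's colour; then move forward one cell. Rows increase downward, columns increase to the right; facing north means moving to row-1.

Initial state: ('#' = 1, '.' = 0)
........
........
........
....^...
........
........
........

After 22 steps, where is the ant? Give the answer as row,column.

4,1

k=0  ........
........
........
....^...
........
........
........
k=1  ........
........
........
....#>..
........
........
........
k=2  ........
........
........
....##..
.....v..
........
........
k=3  ........
........
........
....##..
....<#..
........
........
k=4  ........
........
........
....^#..
....##..
........
........
k=5  ........
........
........
...<.#..
....##..
........
........
k=6  ........
........
...^....
...#.#..
....##..
........
........
k=7  ........
........
...#>...
...#.#..
....##..
........
........
k=8  ........
........
...##...
...#v#..
....##..
........
........
k=9  ........
........
...##...
...<##..
....##..
........
........
k=10  ........
........
...##...
....##..
...v##..
........
........
k=11  ........
........
...##...
....##..
..<###..
........
........
k=12  ........
........
...##...
..^.##..
..####..
........
........
k=13  ........
........
...##...
..#>##..
..####..
........
........
k=14  ........
........
...##...
..####..
..#v##..
........
........
k=15  ........
........
...##...
..####..
..#.>#..
........
........
k=16  ........
........
...##...
..##^#..
..#..#..
........
........
k=17  ........
........
...##...
..#<.#..
..#..#..
........
........
k=18  ........
........
...##...
..#..#..
..#v.#..
........
........
k=19  ........
........
...##...
..#..#..
..<#.#..
........
........
k=20  ........
........
...##...
..#..#..
...#.#..
..v.....
........
k=21  ........
........
...##...
..#..#..
...#.#..
.<#.....
........
k=22  ........
........
...##...
..#..#..
.^.#.#..
.##.....
........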